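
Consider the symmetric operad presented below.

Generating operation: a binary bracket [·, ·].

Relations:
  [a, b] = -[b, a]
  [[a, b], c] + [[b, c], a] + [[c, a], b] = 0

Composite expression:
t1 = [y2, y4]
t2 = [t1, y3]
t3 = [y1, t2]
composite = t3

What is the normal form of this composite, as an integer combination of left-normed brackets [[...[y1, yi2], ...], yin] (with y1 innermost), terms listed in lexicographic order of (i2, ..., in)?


[[[y1, y2], y4], y3] - [[[y1, y3], y2], y4] + [[[y1, y3], y4], y2] - [[[y1, y4], y2], y3]

In the tensor algebra, words opening y1 carry the y1-anchored form.
Composite bracket: [y1, [[y2, y4], y3]]
Full expansion: 8 signed words from ab - ba (2^3 = 8).
Coefficients come from the y1-initial words:
  sign of y1y2y4y3 is +1, so it contributes +[[[y1, y2], y4], y3]
  sign of y1y3y2y4 is -1, so it contributes -[[[y1, y3], y2], y4]
  sign of y1y3y4y2 is +1, so it contributes +[[[y1, y3], y4], y2]
  sign of y1y4y2y3 is -1, so it contributes -[[[y1, y4], y2], y3]


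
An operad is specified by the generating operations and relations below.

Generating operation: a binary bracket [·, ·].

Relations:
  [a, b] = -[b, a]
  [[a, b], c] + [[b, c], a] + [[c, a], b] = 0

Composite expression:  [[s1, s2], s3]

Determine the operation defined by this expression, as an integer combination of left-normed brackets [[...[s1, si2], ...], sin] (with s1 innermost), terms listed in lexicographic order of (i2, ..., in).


[[s1, s2], s3]

Left-normed coefficients sit on the s1-initial expansion words.
Composite bracket: [[s1, s2], s3]
Applying ab - ba throughout gives 4 signed words (2^2 = 4).
Only words starting with s1 matter:
  from s1s2s3, sign +1: term +[[s1, s2], s3]


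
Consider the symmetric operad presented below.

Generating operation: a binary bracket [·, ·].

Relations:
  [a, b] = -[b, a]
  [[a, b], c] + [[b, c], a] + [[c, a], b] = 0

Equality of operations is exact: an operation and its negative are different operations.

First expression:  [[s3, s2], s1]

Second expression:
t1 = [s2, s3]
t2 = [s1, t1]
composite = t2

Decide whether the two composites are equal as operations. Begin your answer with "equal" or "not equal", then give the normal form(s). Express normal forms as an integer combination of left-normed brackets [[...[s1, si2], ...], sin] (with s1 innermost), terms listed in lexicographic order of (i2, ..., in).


The first composite normalizes to [[s1, s2], s3] - [[s1, s3], s2]
The second composite normalizes to [[s1, s2], s3] - [[s1, s3], s2]
Identical normal forms: equal.

equal; the common form is [[s1, s2], s3] - [[s1, s3], s2]


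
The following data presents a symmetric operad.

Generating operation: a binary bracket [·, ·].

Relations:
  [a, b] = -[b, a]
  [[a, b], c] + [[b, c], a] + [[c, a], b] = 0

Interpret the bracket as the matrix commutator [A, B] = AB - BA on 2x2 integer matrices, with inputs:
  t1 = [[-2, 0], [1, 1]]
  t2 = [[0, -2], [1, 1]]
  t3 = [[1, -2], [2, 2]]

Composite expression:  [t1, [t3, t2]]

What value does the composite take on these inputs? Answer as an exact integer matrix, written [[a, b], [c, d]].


[[0, 0], [1, 0]]

[t3, t2] = [[2, 0], [-1, -2]]
[t1, [t3, t2]] = [[0, 0], [1, 0]]


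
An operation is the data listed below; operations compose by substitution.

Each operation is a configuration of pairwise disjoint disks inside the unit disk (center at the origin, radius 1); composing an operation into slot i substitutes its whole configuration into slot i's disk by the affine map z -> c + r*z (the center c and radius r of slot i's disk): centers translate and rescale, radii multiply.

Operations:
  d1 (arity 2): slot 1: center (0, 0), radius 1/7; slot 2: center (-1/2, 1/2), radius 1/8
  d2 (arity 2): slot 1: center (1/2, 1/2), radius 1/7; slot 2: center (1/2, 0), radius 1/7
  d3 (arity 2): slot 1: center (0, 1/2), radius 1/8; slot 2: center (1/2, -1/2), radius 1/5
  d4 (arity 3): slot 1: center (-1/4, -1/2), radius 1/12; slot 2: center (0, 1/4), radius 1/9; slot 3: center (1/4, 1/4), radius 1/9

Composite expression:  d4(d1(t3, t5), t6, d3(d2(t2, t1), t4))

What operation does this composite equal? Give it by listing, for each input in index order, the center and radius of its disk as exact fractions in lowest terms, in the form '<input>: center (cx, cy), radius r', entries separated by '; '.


Affine substitution under d4: radii multiply and t-centers shift.
for t3, the 2-step affine chain lands on center (-1/4, -1/2), radius 1/84
for t5, the 2-step affine chain lands on center (-7/24, -11/24), radius 1/96
for t6, the 1-step affine chain lands on center (0, 1/4), radius 1/9
for t2, the 3-step affine chain lands on center (37/144, 5/16), radius 1/504
for t1, the 3-step affine chain lands on center (37/144, 11/36), radius 1/504
for t4, the 2-step affine chain lands on center (11/36, 7/36), radius 1/45

t1: center (37/144, 11/36), radius 1/504; t2: center (37/144, 5/16), radius 1/504; t3: center (-1/4, -1/2), radius 1/84; t4: center (11/36, 7/36), radius 1/45; t5: center (-7/24, -11/24), radius 1/96; t6: center (0, 1/4), radius 1/9


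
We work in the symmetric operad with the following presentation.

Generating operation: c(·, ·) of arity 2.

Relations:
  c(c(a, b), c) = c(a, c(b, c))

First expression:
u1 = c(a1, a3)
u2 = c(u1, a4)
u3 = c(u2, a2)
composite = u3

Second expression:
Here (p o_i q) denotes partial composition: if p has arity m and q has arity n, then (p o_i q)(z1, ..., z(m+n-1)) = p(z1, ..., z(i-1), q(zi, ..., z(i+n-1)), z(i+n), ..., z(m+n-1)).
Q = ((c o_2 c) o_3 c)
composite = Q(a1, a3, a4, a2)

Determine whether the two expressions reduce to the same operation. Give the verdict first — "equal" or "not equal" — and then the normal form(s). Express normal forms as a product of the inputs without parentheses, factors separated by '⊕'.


equal — both sides give a1 ⊕ a3 ⊕ a4 ⊕ a2

The first expression reduces to a1 ⊕ a3 ⊕ a4 ⊕ a2
The second expression reduces to a1 ⊕ a3 ⊕ a4 ⊕ a2
Same normal form: equal.


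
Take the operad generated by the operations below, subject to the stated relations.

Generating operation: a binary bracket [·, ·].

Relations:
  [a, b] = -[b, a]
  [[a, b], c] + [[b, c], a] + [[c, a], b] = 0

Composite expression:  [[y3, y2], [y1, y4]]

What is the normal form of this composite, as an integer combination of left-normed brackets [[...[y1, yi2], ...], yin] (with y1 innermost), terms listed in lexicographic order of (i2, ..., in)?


[[[y1, y4], y2], y3] - [[[y1, y4], y3], y2]

Expand each bracket as ab - ba; the y1-initial words give the coefficients.
Composite bracket: [[y3, y2], [y1, y4]]
Full expansion: 8 signed words from ab - ba (2^3 = 8).
Words beginning with y1 determine it all:
  word y1y4y2y3 has sign +1, contributing +[[[y1, y4], y2], y3]
  word y1y4y3y2 has sign -1, contributing -[[[y1, y4], y3], y2]


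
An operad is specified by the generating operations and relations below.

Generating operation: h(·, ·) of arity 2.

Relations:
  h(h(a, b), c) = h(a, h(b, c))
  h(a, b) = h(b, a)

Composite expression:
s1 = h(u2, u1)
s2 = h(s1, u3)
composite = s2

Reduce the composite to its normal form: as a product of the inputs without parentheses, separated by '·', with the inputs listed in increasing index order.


u1 · u2 · u3

Key point: h commutes, so take the u-inputs in any fixed order.
h(u2, u1) collapses to u2 · u1
h(h(u2, u1), u3) collapses to u2 · u1 · u3
the factors in increasing index order: u1 · u2 · u3


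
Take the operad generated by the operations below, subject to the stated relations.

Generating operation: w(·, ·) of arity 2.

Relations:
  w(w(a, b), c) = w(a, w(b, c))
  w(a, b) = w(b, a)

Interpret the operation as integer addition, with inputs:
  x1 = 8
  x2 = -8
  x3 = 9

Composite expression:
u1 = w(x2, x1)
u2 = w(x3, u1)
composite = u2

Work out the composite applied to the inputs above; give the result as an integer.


9

w(x2, x1) = 0
w(x3, w(x2, x1)) = 9


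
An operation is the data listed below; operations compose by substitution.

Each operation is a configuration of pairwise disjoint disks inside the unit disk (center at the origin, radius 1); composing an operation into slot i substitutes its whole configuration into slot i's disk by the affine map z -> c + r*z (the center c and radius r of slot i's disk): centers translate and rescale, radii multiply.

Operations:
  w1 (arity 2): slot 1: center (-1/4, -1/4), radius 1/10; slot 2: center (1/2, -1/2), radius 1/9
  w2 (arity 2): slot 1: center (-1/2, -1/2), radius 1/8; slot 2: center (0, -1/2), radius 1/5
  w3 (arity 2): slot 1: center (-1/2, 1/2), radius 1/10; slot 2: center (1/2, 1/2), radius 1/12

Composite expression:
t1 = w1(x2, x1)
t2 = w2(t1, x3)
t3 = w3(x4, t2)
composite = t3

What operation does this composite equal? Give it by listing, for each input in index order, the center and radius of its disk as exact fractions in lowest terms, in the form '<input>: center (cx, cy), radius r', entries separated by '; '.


Nesting under w3 composes maps z -> c + r*z down each x-path.
tracing x4 down its 1-map path: center (-1/2, 1/2), radius 1/10
tracing x2 down its 3-map path: center (175/384, 175/384), radius 1/960
tracing x1 down its 3-map path: center (89/192, 29/64), radius 1/864
tracing x3 down its 2-map path: center (1/2, 11/24), radius 1/60

x1: center (89/192, 29/64), radius 1/864; x2: center (175/384, 175/384), radius 1/960; x3: center (1/2, 11/24), radius 1/60; x4: center (-1/2, 1/2), radius 1/10


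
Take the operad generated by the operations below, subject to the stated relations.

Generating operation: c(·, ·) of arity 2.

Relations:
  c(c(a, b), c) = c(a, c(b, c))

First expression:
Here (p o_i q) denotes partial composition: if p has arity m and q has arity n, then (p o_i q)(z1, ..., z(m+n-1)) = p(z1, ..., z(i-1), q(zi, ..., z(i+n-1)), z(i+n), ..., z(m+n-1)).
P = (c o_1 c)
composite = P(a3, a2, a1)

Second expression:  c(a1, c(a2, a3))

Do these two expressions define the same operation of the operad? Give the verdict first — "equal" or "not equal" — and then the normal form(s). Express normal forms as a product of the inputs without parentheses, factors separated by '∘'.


not equal: they reduce to a3 ∘ a2 ∘ a1 and a1 ∘ a2 ∘ a3


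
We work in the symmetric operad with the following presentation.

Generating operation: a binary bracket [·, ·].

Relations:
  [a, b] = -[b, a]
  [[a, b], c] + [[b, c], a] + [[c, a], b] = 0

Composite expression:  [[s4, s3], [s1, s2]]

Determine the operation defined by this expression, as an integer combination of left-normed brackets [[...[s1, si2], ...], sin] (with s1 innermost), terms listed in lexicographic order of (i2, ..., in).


[[[s1, s2], s3], s4] - [[[s1, s2], s4], s3]

Left-normed coefficients sit on the s1-initial expansion words.
Composite bracket: [[s4, s3], [s1, s2]]
Expanding via [a, b] = ab - ba: 8 signed words (2^3 = 8).
Only words starting with s1 matter:
  s1s2s3s4 appears with sign +1, giving the term +[[[s1, s2], s3], s4]
  s1s2s4s3 appears with sign -1, giving the term -[[[s1, s2], s4], s3]


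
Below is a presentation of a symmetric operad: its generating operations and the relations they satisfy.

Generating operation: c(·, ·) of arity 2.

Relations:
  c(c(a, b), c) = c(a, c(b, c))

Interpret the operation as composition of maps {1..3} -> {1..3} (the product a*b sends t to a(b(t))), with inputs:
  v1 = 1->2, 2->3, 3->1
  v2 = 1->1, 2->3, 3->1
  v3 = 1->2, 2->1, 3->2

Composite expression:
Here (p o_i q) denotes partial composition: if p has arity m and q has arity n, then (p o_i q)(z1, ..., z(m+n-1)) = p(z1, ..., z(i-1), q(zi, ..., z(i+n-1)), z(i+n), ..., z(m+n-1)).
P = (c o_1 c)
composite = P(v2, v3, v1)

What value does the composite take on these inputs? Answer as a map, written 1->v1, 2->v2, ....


1->1, 2->3, 3->3

c(v2, v3) = 1->3, 2->1, 3->3
c(c(v2, v3), v1) = 1->1, 2->3, 3->3


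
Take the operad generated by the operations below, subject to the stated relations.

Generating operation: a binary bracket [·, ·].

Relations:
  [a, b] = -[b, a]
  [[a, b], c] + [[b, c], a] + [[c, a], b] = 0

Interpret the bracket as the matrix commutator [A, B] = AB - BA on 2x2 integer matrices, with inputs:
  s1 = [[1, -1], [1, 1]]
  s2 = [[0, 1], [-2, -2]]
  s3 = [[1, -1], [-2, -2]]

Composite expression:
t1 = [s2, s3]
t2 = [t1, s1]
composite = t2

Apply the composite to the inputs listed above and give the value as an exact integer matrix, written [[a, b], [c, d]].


[s2, s3] = [[-4, -5], [-2, 4]]
[[s2, s3], s1] = [[-7, 8], [8, 7]]

[[-7, 8], [8, 7]]


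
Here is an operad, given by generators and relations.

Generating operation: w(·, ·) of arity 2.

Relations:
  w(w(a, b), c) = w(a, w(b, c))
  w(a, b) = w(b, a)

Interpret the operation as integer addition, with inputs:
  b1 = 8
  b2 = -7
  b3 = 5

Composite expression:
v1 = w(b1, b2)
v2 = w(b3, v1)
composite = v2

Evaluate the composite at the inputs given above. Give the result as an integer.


6

w(b1, b2) = 1
w(b3, w(b1, b2)) = 6


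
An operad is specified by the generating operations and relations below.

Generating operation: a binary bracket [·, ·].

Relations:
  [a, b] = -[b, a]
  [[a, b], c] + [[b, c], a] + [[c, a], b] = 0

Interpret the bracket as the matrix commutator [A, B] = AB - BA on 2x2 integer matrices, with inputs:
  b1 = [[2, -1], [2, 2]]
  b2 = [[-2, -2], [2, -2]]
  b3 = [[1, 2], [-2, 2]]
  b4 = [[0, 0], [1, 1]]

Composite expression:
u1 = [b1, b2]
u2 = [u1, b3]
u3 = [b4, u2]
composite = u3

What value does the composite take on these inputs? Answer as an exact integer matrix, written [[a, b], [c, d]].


[b1, b2] = [[2, 0], [0, -2]]
[[b1, b2], b3] = [[0, 8], [8, 0]]
[b4, [[b1, b2], b3]] = [[-8, -8], [8, 8]]

[[-8, -8], [8, 8]]


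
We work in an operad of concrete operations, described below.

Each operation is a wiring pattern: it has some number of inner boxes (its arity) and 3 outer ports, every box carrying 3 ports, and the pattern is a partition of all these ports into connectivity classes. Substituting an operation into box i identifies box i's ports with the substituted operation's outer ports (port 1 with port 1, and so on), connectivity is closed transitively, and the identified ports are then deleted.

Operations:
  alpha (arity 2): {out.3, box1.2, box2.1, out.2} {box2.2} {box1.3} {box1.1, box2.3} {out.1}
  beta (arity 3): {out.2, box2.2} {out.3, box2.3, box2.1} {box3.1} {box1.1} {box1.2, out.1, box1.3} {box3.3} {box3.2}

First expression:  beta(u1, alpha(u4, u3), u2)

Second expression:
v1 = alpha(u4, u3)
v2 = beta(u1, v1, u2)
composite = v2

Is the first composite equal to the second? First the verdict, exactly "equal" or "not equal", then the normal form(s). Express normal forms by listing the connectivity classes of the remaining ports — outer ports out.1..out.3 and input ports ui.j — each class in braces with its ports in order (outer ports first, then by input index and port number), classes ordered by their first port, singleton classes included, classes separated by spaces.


equal; the common form is {out.1, u1.2, u1.3} {out.2, out.3, u3.1, u4.2} {u1.1} {u2.1} {u2.2} {u2.3} {u3.2} {u3.3, u4.1} {u4.3}


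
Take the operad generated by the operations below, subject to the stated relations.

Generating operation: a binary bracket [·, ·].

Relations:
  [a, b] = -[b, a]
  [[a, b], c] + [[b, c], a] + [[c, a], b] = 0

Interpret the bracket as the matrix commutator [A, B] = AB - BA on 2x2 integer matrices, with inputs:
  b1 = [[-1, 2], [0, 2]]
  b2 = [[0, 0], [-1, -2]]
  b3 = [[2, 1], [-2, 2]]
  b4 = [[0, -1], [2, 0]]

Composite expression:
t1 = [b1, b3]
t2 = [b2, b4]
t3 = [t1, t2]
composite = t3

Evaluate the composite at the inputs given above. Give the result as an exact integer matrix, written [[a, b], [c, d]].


[[0, 10], [-20, 0]]

[b1, b3] = [[-4, -3], [-6, 4]]
[b2, b4] = [[-1, -2], [-4, 1]]
[[b1, b3], [b2, b4]] = [[0, 10], [-20, 0]]


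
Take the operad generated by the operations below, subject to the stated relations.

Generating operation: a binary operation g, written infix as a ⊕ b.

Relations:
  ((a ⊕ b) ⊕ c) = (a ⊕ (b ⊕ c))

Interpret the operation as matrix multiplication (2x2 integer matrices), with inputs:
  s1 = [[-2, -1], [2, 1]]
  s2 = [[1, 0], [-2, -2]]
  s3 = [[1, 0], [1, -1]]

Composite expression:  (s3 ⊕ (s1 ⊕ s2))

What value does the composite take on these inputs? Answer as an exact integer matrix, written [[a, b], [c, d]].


(s1 ⊕ s2) = [[0, 2], [0, -2]]
(s3 ⊕ (s1 ⊕ s2)) = [[0, 2], [0, 4]]

[[0, 2], [0, 4]]


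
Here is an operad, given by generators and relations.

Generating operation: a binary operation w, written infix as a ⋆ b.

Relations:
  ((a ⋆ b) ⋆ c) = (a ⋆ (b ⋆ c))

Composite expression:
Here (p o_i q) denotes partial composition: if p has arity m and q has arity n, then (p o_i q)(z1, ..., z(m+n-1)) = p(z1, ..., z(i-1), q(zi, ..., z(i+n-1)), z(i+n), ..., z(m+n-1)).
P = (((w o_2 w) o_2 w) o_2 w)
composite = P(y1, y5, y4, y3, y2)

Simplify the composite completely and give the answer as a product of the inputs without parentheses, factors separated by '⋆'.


y1 ⋆ y5 ⋆ y4 ⋆ y3 ⋆ y2


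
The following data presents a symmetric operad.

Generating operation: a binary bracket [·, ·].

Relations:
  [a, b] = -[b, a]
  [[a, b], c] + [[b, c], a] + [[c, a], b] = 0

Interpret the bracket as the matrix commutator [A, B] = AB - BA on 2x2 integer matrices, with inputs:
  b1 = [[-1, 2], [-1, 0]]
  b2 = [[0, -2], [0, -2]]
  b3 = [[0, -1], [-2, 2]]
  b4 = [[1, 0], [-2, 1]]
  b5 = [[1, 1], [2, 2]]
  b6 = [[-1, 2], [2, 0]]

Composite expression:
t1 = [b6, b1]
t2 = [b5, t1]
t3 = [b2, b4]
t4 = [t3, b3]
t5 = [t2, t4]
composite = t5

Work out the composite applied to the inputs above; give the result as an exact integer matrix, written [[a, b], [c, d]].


[[-120, -48], [-168, 120]]

[b6, b1] = [[-6, 0], [-3, 6]]
[b5, [b6, b1]] = [[-3, 12], [-27, 3]]
[b2, b4] = [[4, 0], [4, -4]]
[[b2, b4], b3] = [[4, -8], [8, -4]]
[[b5, [b6, b1]], [[b2, b4], b3]] = [[-120, -48], [-168, 120]]


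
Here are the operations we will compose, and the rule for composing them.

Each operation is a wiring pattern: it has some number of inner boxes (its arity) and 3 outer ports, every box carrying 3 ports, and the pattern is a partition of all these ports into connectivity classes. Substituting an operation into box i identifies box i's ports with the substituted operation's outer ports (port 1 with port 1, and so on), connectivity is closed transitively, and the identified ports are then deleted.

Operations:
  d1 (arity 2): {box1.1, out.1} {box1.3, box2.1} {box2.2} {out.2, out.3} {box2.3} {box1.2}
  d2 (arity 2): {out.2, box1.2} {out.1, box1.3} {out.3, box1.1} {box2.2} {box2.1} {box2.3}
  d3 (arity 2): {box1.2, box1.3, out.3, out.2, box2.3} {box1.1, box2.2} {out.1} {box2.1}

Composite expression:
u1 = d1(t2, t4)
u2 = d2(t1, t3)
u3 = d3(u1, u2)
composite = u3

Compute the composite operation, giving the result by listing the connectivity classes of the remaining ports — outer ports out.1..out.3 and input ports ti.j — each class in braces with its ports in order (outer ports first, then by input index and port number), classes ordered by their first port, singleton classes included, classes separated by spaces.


{out.1} {out.2, out.3, t1.1} {t1.2, t2.1} {t1.3} {t2.2} {t2.3, t4.1} {t3.1} {t3.2} {t3.3} {t4.2} {t4.3}


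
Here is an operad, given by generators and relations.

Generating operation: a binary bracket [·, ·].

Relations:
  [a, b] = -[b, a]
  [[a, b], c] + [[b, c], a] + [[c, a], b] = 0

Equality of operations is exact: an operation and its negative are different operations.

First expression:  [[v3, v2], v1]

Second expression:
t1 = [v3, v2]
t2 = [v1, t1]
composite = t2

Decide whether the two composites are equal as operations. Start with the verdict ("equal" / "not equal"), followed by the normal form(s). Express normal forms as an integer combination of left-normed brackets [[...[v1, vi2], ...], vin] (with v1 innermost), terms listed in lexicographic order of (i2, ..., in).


not equal — first [[v1, v2], v3] - [[v1, v3], v2], second -[[v1, v2], v3] + [[v1, v3], v2]

The first expression reduces to [[v1, v2], v3] - [[v1, v3], v2]
The second expression reduces to -[[v1, v2], v3] + [[v1, v3], v2]
The forms do not match — not equal.


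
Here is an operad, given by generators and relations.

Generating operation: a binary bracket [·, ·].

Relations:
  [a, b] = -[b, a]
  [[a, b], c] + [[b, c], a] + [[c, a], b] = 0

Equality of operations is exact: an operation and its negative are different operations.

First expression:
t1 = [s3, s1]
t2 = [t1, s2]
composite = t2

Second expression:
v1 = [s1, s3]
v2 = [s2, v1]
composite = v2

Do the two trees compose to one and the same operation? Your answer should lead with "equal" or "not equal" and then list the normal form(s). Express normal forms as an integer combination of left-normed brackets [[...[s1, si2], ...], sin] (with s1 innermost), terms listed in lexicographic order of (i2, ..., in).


equal: each reduces to -[[s1, s3], s2]


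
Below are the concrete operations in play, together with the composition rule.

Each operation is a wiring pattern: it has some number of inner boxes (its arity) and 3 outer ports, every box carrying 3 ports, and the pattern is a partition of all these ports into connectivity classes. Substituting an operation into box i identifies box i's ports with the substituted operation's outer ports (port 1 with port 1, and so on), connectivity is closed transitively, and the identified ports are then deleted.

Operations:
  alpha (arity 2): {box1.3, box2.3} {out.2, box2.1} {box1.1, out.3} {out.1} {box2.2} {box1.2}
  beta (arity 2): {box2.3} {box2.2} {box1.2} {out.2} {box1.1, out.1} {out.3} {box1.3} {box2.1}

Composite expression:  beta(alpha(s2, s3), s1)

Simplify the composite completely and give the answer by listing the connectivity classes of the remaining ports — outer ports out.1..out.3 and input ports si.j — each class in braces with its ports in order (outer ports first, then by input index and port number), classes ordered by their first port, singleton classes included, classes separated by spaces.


{out.1} {out.2} {out.3} {s1.1} {s1.2} {s1.3} {s2.1} {s2.2} {s2.3, s3.3} {s3.1} {s3.2}

Reachability decides: close wires over beta-identified ports.
alpha over (s2, s3) gives {out.1} {out.2, s3.1} {out.3, s2.1} {s2.2} {s2.3, s3.3} {s3.2}, out.j being that stage's outer ports
beta over (s2, s3, s1) gives {out.1} {out.2} {out.3} {s1.1} {s1.2} {s1.3} {s2.1} {s2.2} {s2.3, s3.3} {s3.1} {s3.2}, out.j being that stage's outer ports


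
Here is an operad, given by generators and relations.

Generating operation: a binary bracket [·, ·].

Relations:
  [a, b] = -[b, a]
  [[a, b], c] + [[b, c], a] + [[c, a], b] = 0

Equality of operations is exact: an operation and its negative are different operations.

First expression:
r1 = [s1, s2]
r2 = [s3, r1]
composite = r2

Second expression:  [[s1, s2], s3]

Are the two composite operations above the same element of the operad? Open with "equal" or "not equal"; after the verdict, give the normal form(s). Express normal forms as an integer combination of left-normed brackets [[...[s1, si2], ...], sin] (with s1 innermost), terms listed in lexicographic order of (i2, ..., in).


not equal — first -[[s1, s2], s3], second [[s1, s2], s3]

Reducing the first expression gives -[[s1, s2], s3]
Reducing the second expression gives [[s1, s2], s3]
The normal forms differ: not equal.


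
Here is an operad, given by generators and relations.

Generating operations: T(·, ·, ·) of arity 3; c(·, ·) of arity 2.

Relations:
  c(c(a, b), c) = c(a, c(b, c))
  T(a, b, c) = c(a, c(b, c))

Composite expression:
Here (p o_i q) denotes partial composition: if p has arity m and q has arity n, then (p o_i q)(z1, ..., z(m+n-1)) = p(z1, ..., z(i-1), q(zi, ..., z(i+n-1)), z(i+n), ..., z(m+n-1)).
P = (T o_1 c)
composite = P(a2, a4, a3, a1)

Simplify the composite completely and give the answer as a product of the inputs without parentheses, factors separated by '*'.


a2 * a4 * a3 * a1


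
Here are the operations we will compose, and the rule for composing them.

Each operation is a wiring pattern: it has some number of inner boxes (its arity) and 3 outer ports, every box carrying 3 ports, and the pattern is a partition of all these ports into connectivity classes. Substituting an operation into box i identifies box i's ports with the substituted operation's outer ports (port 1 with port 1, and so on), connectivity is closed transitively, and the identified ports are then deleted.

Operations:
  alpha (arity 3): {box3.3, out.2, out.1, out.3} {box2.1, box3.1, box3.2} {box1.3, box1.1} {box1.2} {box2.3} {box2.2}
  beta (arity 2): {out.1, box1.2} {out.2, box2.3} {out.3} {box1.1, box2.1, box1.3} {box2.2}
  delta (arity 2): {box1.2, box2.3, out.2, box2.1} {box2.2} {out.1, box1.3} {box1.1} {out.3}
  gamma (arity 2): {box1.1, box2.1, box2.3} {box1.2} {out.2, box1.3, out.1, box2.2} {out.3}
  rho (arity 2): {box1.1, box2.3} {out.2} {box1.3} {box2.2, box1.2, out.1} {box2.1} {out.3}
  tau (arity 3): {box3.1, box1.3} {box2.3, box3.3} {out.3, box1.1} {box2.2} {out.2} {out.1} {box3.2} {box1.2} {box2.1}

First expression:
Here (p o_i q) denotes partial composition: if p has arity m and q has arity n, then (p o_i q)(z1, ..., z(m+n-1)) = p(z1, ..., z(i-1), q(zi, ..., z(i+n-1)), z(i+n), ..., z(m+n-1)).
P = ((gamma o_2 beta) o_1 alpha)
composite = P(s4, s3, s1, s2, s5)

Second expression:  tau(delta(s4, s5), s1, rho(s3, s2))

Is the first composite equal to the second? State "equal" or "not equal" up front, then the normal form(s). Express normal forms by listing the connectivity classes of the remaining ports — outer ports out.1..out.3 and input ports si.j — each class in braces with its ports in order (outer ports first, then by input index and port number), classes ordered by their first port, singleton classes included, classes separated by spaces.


not equal: they reduce to {out.1, out.2, s1.3, s2.2, s5.3} {out.3} {s1.1, s1.2, s3.1} {s2.1, s2.3, s5.1} {s3.2} {s3.3} {s4.1, s4.3} {s4.2} {s5.2} and {out.1} {out.2} {out.3, s4.3} {s1.1} {s1.2} {s1.3} {s2.1} {s2.2, s3.2} {s2.3, s3.1} {s3.3} {s4.1} {s4.2, s5.1, s5.3} {s5.2}

In normal form, the first expression is {out.1, out.2, s1.3, s2.2, s5.3} {out.3} {s1.1, s1.2, s3.1} {s2.1, s2.3, s5.1} {s3.2} {s3.3} {s4.1, s4.3} {s4.2} {s5.2}
In normal form, the second expression is {out.1} {out.2} {out.3, s4.3} {s1.1} {s1.2} {s1.3} {s2.1} {s2.2, s3.2} {s2.3, s3.1} {s3.3} {s4.1} {s4.2, s5.1, s5.3} {s5.2}
Distinct normal forms: not equal.


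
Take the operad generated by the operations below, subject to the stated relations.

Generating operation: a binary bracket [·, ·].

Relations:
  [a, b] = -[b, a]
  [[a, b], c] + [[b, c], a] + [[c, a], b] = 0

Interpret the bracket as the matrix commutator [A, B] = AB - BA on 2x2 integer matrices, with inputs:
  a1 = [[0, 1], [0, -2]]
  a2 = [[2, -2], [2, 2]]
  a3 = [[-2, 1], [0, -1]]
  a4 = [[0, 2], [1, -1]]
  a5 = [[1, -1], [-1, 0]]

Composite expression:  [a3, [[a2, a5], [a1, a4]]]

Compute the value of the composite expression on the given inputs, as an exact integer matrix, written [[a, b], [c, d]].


[[20, 0], [20, -20]]

[a2, a5] = [[4, 2], [2, -4]]
[a1, a4] = [[1, 3], [-2, -1]]
[[a2, a5], [a1, a4]] = [[-10, 20], [20, 10]]
[a3, [[a2, a5], [a1, a4]]] = [[20, 0], [20, -20]]


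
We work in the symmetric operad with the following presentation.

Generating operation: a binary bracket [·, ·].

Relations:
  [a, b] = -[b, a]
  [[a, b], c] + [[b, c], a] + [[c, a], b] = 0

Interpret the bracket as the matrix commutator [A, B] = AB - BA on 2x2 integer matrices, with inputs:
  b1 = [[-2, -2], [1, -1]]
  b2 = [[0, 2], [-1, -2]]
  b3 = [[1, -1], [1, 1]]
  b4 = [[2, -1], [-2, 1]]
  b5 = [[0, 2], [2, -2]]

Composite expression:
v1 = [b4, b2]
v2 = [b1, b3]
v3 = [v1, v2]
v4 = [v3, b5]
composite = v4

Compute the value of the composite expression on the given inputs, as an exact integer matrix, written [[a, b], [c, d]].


[[44, -8], [-36, -44]]

[b4, b2] = [[5, 4], [-3, -5]]
[b1, b3] = [[-1, 1], [1, 1]]
[[b4, b2], [b1, b3]] = [[7, 18], [-4, -7]]
[[[b4, b2], [b1, b3]], b5] = [[44, -8], [-36, -44]]


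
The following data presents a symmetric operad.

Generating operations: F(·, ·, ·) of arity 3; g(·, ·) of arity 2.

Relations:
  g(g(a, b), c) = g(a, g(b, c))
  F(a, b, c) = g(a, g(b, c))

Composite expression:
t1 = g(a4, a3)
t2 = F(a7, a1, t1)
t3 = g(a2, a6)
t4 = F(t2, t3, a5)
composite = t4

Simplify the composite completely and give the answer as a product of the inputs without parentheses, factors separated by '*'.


a7 * a1 * a4 * a3 * a2 * a6 * a5

The F-tree's shape is irrelevant; the a-reading-order decides.
g(a4, a3) reduces to a4 * a3
F(a7, a1, g(a4, a3)) reduces to a7 * a1 * a4 * a3
g(a2, a6) reduces to a2 * a6
F(F(a7, a1, g(a4, a3)), g(a2, a6), a5) reduces to a7 * a1 * a4 * a3 * a2 * a6 * a5


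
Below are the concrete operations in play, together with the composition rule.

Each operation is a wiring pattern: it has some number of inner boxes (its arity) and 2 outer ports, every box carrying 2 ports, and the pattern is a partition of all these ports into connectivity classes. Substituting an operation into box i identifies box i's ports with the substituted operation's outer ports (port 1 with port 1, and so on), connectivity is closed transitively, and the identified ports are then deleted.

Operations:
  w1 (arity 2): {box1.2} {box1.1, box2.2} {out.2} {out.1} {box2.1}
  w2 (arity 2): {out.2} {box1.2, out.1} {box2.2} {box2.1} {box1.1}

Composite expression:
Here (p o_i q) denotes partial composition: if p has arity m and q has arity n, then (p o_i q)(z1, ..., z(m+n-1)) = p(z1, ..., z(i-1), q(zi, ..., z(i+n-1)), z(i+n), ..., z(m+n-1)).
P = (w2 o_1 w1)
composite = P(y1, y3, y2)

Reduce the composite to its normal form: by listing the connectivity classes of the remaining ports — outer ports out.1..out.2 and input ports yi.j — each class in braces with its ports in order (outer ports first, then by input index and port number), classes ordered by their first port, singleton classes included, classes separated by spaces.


{out.1} {out.2} {y1.1, y3.2} {y1.2} {y2.1} {y2.2} {y3.1}

After gluing at w2, chains via deleted ports link the y-ports.
the subtree at w1 composes to {out.1} {out.2} {y1.1, y3.2} {y1.2} {y3.1} on (y1, y3); out.j = own outer ports
the subtree at w2 composes to {out.1} {out.2} {y1.1, y3.2} {y1.2} {y2.1} {y2.2} {y3.1} on (y1, y3, y2); out.j = own outer ports


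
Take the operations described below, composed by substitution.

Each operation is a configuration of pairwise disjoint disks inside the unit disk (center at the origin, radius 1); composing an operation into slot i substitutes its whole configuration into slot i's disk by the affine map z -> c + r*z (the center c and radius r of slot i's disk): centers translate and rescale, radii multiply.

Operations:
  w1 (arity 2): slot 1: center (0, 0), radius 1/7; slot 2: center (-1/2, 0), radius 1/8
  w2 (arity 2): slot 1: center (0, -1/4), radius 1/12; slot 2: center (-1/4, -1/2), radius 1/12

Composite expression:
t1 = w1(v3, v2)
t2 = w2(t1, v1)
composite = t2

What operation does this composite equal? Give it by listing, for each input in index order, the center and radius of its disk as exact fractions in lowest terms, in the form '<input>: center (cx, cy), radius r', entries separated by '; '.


v1: center (-1/4, -1/2), radius 1/12; v2: center (-1/24, -1/4), radius 1/96; v3: center (0, -1/4), radius 1/84

Affine substitution under w2: radii multiply and v-centers shift.
v3 passes through 2 substitutions, ending at center (0, -1/4), radius 1/84
v2 passes through 2 substitutions, ending at center (-1/24, -1/4), radius 1/96
v1 passes through 1 substitution, ending at center (-1/4, -1/2), radius 1/12


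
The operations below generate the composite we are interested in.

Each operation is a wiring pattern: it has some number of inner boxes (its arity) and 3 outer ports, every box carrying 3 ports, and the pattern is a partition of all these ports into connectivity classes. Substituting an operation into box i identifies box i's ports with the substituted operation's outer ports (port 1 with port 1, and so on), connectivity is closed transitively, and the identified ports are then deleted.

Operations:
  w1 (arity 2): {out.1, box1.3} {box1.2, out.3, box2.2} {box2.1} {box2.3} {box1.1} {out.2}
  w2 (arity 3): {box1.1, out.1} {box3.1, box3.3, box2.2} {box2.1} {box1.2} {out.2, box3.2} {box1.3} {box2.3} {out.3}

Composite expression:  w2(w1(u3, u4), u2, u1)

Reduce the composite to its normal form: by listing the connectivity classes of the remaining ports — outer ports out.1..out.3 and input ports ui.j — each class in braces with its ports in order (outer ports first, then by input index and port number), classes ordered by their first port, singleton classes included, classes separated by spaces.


Reachability decides: close wires over w2-identified ports.
composing w1 on (u3, u4), with out.j its own outer ports: {out.1, u3.3} {out.2} {out.3, u3.2, u4.2} {u3.1} {u4.1} {u4.3}
composing w2 on (u3, u4, u2, u1), with out.j its own outer ports: {out.1, u3.3} {out.2, u1.2} {out.3} {u1.1, u1.3, u2.2} {u2.1} {u2.3} {u3.1} {u3.2, u4.2} {u4.1} {u4.3}

{out.1, u3.3} {out.2, u1.2} {out.3} {u1.1, u1.3, u2.2} {u2.1} {u2.3} {u3.1} {u3.2, u4.2} {u4.1} {u4.3}


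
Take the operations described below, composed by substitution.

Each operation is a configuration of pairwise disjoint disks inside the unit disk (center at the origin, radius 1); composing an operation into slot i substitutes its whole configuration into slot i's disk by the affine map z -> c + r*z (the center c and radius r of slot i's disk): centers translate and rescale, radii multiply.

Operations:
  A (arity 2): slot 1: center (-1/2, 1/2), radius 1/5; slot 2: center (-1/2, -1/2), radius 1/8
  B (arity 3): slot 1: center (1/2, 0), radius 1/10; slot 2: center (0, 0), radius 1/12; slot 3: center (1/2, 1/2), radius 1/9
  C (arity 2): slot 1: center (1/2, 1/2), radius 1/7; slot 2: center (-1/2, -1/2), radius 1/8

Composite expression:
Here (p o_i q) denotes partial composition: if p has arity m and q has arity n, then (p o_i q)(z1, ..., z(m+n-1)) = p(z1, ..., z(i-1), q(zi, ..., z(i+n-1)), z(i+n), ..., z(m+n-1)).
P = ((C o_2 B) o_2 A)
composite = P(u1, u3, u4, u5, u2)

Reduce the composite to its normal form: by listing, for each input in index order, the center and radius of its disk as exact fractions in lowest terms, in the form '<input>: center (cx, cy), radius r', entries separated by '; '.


u1: center (1/2, 1/2), radius 1/7; u2: center (-7/16, -7/16), radius 1/72; u3: center (-71/160, -79/160), radius 1/400; u4: center (-71/160, -81/160), radius 1/640; u5: center (-1/2, -1/2), radius 1/96


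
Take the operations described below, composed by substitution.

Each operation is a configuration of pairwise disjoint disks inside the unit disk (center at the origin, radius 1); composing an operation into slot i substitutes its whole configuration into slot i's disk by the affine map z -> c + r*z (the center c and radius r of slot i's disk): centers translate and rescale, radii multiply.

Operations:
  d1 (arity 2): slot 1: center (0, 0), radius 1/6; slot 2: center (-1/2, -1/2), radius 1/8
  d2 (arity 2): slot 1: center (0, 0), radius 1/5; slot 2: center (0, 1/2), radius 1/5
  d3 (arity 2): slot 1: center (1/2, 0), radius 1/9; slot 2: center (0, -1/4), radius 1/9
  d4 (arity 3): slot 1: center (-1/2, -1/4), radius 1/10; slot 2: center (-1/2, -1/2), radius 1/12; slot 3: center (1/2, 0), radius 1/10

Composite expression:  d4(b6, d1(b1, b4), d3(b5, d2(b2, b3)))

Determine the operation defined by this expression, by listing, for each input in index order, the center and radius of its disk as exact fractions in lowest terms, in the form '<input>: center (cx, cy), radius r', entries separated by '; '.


b1: center (-1/2, -1/2), radius 1/72; b2: center (1/2, -1/40), radius 1/450; b3: center (1/2, -7/360), radius 1/450; b4: center (-13/24, -13/24), radius 1/96; b5: center (11/20, 0), radius 1/90; b6: center (-1/2, -1/4), radius 1/10

Each b-disk chains the slot maps above it in d4; radii multiply.
tracing b6 down its 1-map path: center (-1/2, -1/4), radius 1/10
tracing b1 down its 2-map path: center (-1/2, -1/2), radius 1/72
tracing b4 down its 2-map path: center (-13/24, -13/24), radius 1/96
tracing b5 down its 2-map path: center (11/20, 0), radius 1/90
tracing b2 down its 3-map path: center (1/2, -1/40), radius 1/450
tracing b3 down its 3-map path: center (1/2, -7/360), radius 1/450


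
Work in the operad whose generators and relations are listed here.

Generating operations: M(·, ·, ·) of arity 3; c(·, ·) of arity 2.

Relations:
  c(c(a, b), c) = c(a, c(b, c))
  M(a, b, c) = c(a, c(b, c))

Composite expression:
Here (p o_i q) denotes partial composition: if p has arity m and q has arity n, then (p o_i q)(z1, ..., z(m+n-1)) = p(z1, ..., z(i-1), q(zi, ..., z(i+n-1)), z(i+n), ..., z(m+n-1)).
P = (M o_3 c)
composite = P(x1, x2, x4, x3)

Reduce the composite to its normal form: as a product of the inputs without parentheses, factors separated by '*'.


x1 * x2 * x4 * x3


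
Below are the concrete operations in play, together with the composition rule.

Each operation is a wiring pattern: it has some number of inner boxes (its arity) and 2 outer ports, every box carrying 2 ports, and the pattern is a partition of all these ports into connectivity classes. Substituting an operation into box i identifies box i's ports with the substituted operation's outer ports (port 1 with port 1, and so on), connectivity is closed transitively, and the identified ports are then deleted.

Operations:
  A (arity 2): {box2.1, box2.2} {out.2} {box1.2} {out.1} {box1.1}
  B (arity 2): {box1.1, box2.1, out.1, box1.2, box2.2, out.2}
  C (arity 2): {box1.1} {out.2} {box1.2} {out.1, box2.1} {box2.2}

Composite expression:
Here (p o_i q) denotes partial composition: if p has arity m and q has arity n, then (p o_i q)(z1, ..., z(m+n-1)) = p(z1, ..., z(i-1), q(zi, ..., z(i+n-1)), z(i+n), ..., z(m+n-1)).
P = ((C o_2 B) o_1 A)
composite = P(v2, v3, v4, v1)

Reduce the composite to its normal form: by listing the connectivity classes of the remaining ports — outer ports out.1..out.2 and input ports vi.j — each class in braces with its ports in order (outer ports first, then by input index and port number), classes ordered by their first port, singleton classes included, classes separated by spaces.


{out.1, v1.1, v1.2, v4.1, v4.2} {out.2} {v2.1} {v2.2} {v3.1, v3.2}

After gluing at C, chains via deleted ports link the v-ports.
stage A: inputs (v2, v3), connectivity {out.1} {out.2} {v2.1} {v2.2} {v3.1, v3.2}, out.j its boundary
stage B: inputs (v4, v1), connectivity {out.1, out.2, v1.1, v1.2, v4.1, v4.2}, out.j its boundary
stage C: inputs (v2, v3, v4, v1), connectivity {out.1, v1.1, v1.2, v4.1, v4.2} {out.2} {v2.1} {v2.2} {v3.1, v3.2}, out.j its boundary


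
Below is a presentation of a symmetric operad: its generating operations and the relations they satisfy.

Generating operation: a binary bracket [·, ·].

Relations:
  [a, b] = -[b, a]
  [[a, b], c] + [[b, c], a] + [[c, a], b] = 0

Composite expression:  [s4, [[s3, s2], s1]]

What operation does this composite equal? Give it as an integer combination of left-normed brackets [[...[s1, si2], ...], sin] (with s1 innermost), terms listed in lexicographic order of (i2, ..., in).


-[[[s1, s2], s3], s4] + [[[s1, s3], s2], s4]

Left-normed coefficients sit on the s1-initial expansion words.
Composite bracket: [s4, [[s3, s2], s1]]
Applying ab - ba throughout gives 8 signed words (2^3 = 8).
Keep just the words that open with s1:
  the word s1s2s3s4 carries sign -1 and contributes -[[[s1, s2], s3], s4]
  the word s1s3s2s4 carries sign +1 and contributes +[[[s1, s3], s2], s4]


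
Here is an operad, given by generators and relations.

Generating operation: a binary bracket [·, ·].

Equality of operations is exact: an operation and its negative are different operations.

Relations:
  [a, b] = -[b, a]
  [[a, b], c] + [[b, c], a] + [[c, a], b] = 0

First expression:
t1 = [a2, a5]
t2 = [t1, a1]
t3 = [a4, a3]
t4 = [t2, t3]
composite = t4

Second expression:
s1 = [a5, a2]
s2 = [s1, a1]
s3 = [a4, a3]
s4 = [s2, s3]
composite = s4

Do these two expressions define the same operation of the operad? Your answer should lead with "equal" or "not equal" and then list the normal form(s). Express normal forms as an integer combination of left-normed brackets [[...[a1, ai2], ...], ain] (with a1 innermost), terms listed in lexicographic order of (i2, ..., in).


not equal; first: [[[[a1, a2], a5], a3], a4] - [[[[a1, a2], a5], a4], a3] - [[[[a1, a5], a2], a3], a4] + [[[[a1, a5], a2], a4], a3]; second: -[[[[a1, a2], a5], a3], a4] + [[[[a1, a2], a5], a4], a3] + [[[[a1, a5], a2], a3], a4] - [[[[a1, a5], a2], a4], a3]

Normal form of the first expression: [[[[a1, a2], a5], a3], a4] - [[[[a1, a2], a5], a4], a3] - [[[[a1, a5], a2], a3], a4] + [[[[a1, a5], a2], a4], a3]
Normal form of the second expression: -[[[[a1, a2], a5], a3], a4] + [[[[a1, a2], a5], a4], a3] + [[[[a1, a5], a2], a3], a4] - [[[[a1, a5], a2], a4], a3]
They disagree, so not equal.
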